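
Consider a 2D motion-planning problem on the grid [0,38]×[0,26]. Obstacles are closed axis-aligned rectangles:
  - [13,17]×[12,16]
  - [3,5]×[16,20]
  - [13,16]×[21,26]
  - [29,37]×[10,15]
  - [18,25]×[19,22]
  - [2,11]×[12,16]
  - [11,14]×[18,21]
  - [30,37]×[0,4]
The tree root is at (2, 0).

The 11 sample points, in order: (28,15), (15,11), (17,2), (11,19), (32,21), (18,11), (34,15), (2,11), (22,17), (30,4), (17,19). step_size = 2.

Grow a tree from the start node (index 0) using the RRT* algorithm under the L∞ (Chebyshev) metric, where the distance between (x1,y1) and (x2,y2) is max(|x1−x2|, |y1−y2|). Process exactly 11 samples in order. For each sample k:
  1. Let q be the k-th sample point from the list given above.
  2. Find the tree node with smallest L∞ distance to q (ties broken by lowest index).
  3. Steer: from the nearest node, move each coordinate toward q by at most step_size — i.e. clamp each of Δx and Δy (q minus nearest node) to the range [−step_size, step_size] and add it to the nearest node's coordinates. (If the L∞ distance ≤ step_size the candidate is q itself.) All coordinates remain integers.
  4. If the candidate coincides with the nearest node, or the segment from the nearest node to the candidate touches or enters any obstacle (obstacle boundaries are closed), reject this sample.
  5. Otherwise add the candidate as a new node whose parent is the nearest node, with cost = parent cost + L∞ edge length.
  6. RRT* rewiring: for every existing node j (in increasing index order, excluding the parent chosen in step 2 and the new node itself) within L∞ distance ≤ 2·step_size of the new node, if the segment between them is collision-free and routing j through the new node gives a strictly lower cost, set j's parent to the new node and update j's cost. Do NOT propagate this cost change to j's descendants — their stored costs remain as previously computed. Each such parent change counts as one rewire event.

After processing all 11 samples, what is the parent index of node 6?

1. q=(28,15) nearest=0 d=26 new=(4,2) → add node 1 parent=0 cost=2
2. q=(15,11) nearest=1 d=11 new=(6,4) → add node 2 parent=1 cost=4
3. q=(17,2) nearest=2 d=11 new=(8,2) → add node 3 parent=2 cost=6
4. q=(11,19) nearest=2 d=15 new=(8,6) → add node 4 parent=2 cost=6
5. q=(32,21) nearest=3 d=24 new=(10,4) → add node 5 parent=3 cost=8
6. q=(18,11) nearest=5 d=8 new=(12,6) → add node 6 parent=5 cost=10
7. q=(34,15) nearest=6 d=22 new=(14,8) → add node 7 parent=6 cost=12
8. q=(2,11) nearest=4 d=6 new=(6,8) → add node 8 parent=4 cost=8
9. q=(22,17) nearest=7 d=9 new=(16,10) → add node 9 parent=7 cost=14
10. q=(30,4) nearest=9 d=14 new=(18,8) → add node 10 parent=9 cost=16
11. q=(17,19) nearest=9 d=9 new=(17,12) → blocked by [13,17]×[12,16], reject

Parent of node 6: 5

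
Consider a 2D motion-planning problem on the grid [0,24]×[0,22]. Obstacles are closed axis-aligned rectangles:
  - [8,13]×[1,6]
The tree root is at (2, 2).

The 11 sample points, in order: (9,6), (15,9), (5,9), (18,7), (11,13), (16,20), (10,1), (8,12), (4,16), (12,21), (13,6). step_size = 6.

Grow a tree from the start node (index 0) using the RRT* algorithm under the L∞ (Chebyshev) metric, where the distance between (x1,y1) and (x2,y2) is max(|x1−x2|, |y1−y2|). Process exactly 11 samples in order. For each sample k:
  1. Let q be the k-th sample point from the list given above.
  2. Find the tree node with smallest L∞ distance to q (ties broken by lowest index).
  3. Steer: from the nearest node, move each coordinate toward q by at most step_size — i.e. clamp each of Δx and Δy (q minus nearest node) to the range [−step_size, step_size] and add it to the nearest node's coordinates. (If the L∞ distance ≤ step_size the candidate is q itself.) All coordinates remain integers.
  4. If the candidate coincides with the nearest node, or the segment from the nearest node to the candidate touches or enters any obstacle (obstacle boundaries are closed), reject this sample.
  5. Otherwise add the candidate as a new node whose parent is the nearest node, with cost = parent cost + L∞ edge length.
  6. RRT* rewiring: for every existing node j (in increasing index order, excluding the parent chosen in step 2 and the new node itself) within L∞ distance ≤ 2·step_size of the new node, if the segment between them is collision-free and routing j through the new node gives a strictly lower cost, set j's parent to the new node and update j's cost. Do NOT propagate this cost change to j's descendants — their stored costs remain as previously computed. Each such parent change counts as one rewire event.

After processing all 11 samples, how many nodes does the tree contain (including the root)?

1. q=(9,6) nearest=0 d=7 new=(8,6) → blocked by [8,13]×[1,6], reject
2. q=(15,9) nearest=0 d=13 new=(8,8) → add node 1 parent=0 cost=6
3. q=(5,9) nearest=1 d=3 new=(5,9) → add node 2 parent=1 cost=9
4. q=(18,7) nearest=1 d=10 new=(14,7) → add node 3 parent=1 cost=12
5. q=(11,13) nearest=1 d=5 new=(11,13) → add node 4 parent=1 cost=11
6. q=(16,20) nearest=4 d=7 new=(16,19) → add node 5 parent=4 cost=17
7. q=(10,1) nearest=3 d=6 new=(10,1) → blocked by [8,13]×[1,6], reject
8. q=(8,12) nearest=2 d=3 new=(8,12) → add node 6 parent=2 cost=12
9. q=(4,16) nearest=6 d=4 new=(4,16) → add node 7 parent=6 cost=16
10. q=(12,21) nearest=5 d=4 new=(12,21) → add node 8 parent=5 cost=21
11. q=(13,6) nearest=3 d=1 new=(13,6) → blocked by [8,13]×[1,6], reject

Node count: 9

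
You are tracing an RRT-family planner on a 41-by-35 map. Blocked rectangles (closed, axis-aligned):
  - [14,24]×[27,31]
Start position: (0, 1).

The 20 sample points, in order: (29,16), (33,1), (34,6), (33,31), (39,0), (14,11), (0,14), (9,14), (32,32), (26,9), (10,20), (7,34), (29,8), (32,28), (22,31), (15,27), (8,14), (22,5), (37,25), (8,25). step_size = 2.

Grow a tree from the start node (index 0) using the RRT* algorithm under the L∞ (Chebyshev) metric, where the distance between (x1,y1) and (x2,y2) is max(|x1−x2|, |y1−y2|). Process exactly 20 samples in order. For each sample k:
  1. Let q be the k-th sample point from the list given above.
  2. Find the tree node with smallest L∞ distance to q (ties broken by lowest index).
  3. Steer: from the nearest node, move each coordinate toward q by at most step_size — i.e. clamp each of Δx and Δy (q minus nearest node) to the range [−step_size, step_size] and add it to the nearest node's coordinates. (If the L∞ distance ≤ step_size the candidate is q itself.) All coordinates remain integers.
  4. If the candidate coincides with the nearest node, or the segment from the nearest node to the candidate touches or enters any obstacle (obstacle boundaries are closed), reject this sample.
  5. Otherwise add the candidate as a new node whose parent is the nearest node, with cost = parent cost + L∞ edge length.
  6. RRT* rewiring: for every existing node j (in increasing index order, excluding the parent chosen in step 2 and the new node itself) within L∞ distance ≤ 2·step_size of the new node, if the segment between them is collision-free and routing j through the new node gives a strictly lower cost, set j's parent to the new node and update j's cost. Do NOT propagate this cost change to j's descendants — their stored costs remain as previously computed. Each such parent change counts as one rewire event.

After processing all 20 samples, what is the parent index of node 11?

1. q=(29,16) nearest=0 d=29 new=(2,3) → add node 1 parent=0 cost=2
2. q=(33,1) nearest=1 d=31 new=(4,1) → add node 2 parent=1 cost=4
3. q=(34,6) nearest=2 d=30 new=(6,3) → add node 3 parent=2 cost=6
4. q=(33,31) nearest=3 d=28 new=(8,5) → add node 4 parent=3 cost=8
5. q=(39,0) nearest=4 d=31 new=(10,3) → add node 5 parent=4 cost=10
6. q=(14,11) nearest=4 d=6 new=(10,7) → add node 6 parent=4 cost=10
7. q=(0,14) nearest=4 d=9 new=(6,7) → add node 7 parent=4 cost=10
8. q=(9,14) nearest=6 d=7 new=(9,9) → add node 8 parent=6 cost=12
9. q=(32,32) nearest=8 d=23 new=(11,11) → add node 9 parent=8 cost=14
10. q=(26,9) nearest=9 d=15 new=(13,9) → add node 10 parent=9 cost=16
11. q=(10,20) nearest=9 d=9 new=(10,13) → add node 11 parent=9 cost=16
12. q=(7,34) nearest=11 d=21 new=(8,15) → add node 12 parent=11 cost=18
13. q=(29,8) nearest=10 d=16 new=(15,8) → add node 13 parent=10 cost=18
14. q=(32,28) nearest=10 d=19 new=(15,11) → add node 14 parent=10 cost=18
15. q=(22,31) nearest=12 d=16 new=(10,17) → add node 15 parent=12 cost=20
16. q=(15,27) nearest=15 d=10 new=(12,19) → add node 16 parent=15 cost=22
17. q=(8,14) nearest=12 d=1 new=(8,14) → add node 17 parent=12 cost=19
18. q=(22,5) nearest=13 d=7 new=(17,6) → add node 18 parent=13 cost=20
19. q=(37,25) nearest=18 d=20 new=(19,8) → add node 19 parent=18 cost=22
20. q=(8,25) nearest=16 d=6 new=(10,21) → add node 20 parent=16 cost=24

Parent of node 11: 9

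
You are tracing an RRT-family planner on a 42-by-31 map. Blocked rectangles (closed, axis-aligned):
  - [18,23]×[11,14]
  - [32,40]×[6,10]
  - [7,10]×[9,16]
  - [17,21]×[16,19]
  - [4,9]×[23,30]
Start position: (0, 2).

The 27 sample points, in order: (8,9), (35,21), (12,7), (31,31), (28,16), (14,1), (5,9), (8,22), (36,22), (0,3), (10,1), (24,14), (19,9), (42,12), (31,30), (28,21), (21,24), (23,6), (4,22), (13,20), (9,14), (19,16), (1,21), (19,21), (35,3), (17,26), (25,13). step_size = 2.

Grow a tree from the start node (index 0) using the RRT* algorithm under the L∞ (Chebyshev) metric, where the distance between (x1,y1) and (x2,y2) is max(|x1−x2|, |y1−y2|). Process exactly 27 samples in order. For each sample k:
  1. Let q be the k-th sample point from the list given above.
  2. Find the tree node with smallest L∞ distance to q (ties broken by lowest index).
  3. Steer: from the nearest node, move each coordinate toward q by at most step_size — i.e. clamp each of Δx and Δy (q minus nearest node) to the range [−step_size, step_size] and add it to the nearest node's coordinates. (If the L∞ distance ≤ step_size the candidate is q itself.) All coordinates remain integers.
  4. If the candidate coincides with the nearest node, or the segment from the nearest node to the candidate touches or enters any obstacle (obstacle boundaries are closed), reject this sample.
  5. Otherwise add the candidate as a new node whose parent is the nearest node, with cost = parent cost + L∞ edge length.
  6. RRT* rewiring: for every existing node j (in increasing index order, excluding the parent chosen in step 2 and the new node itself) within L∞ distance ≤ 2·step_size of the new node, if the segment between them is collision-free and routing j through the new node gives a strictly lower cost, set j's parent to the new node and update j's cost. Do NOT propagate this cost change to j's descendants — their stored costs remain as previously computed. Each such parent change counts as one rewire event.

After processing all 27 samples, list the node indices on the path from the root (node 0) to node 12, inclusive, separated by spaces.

1. q=(8,9) nearest=0 d=8 new=(2,4) → add node 1 parent=0 cost=2
2. q=(35,21) nearest=1 d=33 new=(4,6) → add node 2 parent=1 cost=4
3. q=(12,7) nearest=2 d=8 new=(6,7) → add node 3 parent=2 cost=6
4. q=(31,31) nearest=3 d=25 new=(8,9) → blocked by [7,10]×[9,16], reject
5. q=(28,16) nearest=3 d=22 new=(8,9) → blocked by [7,10]×[9,16], reject
6. q=(14,1) nearest=3 d=8 new=(8,5) → add node 4 parent=3 cost=8
7. q=(5,9) nearest=3 d=2 new=(5,9) → add node 5 parent=3 cost=8
8. q=(8,22) nearest=5 d=13 new=(7,11) → blocked by [7,10]×[9,16], reject
9. q=(36,22) nearest=4 d=28 new=(10,7) → add node 6 parent=4 cost=10
10. q=(0,3) nearest=0 d=1 new=(0,3) → add node 7 parent=0 cost=1
11. q=(10,1) nearest=4 d=4 new=(10,3) → add node 8 parent=4 cost=10
12. q=(24,14) nearest=6 d=14 new=(12,9) → add node 9 parent=6 cost=12
13. q=(19,9) nearest=9 d=7 new=(14,9) → add node 10 parent=9 cost=14
14. q=(42,12) nearest=10 d=28 new=(16,11) → add node 11 parent=10 cost=16
15. q=(31,30) nearest=11 d=19 new=(18,13) → blocked by [18,23]×[11,14], reject
16. q=(28,21) nearest=11 d=12 new=(18,13) → blocked by [18,23]×[11,14], reject
17. q=(21,24) nearest=11 d=13 new=(18,13) → blocked by [18,23]×[11,14], reject
18. q=(23,6) nearest=11 d=7 new=(18,9) → add node 12 parent=11 cost=18
19. q=(4,22) nearest=11 d=12 new=(14,13) → add node 13 parent=11 cost=18
20. q=(13,20) nearest=13 d=7 new=(13,15) → add node 14 parent=13 cost=20
21. q=(9,14) nearest=14 d=4 new=(11,14) → add node 15 parent=14 cost=22
22. q=(19,16) nearest=11 d=5 new=(18,13) → blocked by [18,23]×[11,14], reject
23. q=(1,21) nearest=15 d=10 new=(9,16) → blocked by [7,10]×[9,16], reject
24. q=(19,21) nearest=14 d=6 new=(15,17) → add node 16 parent=14 cost=22
25. q=(35,3) nearest=12 d=17 new=(20,7) → add node 17 parent=12 cost=20
26. q=(17,26) nearest=16 d=9 new=(17,19) → blocked by [17,21]×[16,19], reject
27. q=(25,13) nearest=17 d=6 new=(22,9) → add node 18 parent=17 cost=22

Path: 0 1 2 3 4 6 9 10 11 12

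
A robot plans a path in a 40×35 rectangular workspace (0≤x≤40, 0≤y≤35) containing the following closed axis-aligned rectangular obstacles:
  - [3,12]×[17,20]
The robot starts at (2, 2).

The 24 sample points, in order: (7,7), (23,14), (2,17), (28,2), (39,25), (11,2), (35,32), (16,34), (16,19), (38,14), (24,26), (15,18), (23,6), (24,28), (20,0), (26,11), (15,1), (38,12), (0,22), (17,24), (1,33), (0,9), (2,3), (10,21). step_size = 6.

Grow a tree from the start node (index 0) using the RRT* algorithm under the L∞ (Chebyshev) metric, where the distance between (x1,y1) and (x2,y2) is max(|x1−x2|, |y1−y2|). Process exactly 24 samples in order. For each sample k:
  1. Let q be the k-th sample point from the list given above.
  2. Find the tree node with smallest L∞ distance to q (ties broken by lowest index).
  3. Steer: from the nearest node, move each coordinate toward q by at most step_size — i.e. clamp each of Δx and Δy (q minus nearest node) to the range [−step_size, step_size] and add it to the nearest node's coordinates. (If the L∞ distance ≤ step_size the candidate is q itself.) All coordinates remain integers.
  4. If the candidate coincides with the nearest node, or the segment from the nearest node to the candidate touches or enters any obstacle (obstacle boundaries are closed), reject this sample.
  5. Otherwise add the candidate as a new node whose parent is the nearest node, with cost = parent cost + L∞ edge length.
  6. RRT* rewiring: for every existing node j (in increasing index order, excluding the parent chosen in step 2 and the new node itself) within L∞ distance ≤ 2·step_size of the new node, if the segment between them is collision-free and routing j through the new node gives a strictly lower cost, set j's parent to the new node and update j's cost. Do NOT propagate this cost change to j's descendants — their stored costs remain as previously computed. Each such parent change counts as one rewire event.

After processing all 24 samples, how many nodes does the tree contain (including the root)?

Node count: 24

1. q=(7,7) nearest=0 d=5 new=(7,7) → add node 1 parent=0 cost=5
2. q=(23,14) nearest=1 d=16 new=(13,13) → add node 2 parent=1 cost=11
3. q=(2,17) nearest=1 d=10 new=(2,13) → add node 3 parent=1 cost=11
4. q=(28,2) nearest=2 d=15 new=(19,7) → add node 4 parent=2 cost=17
5. q=(39,25) nearest=4 d=20 new=(25,13) → add node 5 parent=4 cost=23
6. q=(11,2) nearest=1 d=5 new=(11,2) → add node 6 parent=1 cost=10
7. q=(35,32) nearest=5 d=19 new=(31,19) → add node 7 parent=5 cost=29
8. q=(16,34) nearest=7 d=15 new=(25,25) → add node 8 parent=7 cost=35
9. q=(16,19) nearest=2 d=6 new=(16,19) → add node 9 parent=2 cost=17; rewire 8→9 (26<35)
10. q=(38,14) nearest=7 d=7 new=(37,14) → add node 10 parent=7 cost=35
11. q=(24,26) nearest=8 d=1 new=(24,26) → add node 11 parent=8 cost=27
12. q=(15,18) nearest=9 d=1 new=(15,18) → add node 12 parent=9 cost=18
13. q=(23,6) nearest=4 d=4 new=(23,6) → add node 13 parent=4 cost=21
14. q=(24,28) nearest=11 d=2 new=(24,28) → add node 14 parent=11 cost=29
15. q=(20,0) nearest=13 d=6 new=(20,0) → add node 15 parent=13 cost=27
16. q=(26,11) nearest=5 d=2 new=(26,11) → add node 16 parent=5 cost=25
17. q=(15,1) nearest=6 d=4 new=(15,1) → add node 17 parent=6 cost=14; rewire 15→17 (19<27)
18. q=(38,12) nearest=10 d=2 new=(38,12) → add node 18 parent=10 cost=37
19. q=(0,22) nearest=3 d=9 new=(0,19) → add node 19 parent=3 cost=17
20. q=(17,24) nearest=9 d=5 new=(17,24) → add node 20 parent=9 cost=22
21. q=(1,33) nearest=19 d=14 new=(1,25) → add node 21 parent=19 cost=23
22. q=(0,9) nearest=3 d=4 new=(0,9) → add node 22 parent=3 cost=15
23. q=(2,3) nearest=0 d=1 new=(2,3) → add node 23 parent=0 cost=1; rewire 22→23 (7<15)
24. q=(10,21) nearest=12 d=5 new=(10,21) → blocked by [3,12]×[17,20], reject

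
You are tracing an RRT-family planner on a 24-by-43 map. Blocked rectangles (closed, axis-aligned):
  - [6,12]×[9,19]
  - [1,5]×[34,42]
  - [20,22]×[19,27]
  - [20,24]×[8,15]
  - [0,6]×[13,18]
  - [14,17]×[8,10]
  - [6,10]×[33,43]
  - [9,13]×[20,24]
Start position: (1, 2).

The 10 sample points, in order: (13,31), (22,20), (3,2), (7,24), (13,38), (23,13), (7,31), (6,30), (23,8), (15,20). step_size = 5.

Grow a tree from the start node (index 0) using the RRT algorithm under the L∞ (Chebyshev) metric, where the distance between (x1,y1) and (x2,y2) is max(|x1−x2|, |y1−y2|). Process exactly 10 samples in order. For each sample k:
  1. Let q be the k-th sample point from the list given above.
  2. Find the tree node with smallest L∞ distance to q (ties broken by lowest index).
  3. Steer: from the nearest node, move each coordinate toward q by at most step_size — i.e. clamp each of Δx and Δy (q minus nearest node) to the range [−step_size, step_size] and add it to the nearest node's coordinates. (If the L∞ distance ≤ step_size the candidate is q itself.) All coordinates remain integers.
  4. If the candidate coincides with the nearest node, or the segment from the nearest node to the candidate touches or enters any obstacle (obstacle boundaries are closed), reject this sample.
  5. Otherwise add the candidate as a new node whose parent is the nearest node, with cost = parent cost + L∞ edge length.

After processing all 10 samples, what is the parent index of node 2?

Parent of node 2: 0

1. q=(13,31) nearest=0 d=29 new=(6,7) → add node 1 parent=0 cost=5
2. q=(22,20) nearest=1 d=16 new=(11,12) → blocked by [6,12]×[9,19], reject
3. q=(3,2) nearest=0 d=2 new=(3,2) → add node 2 parent=0 cost=2
4. q=(7,24) nearest=1 d=17 new=(7,12) → blocked by [6,12]×[9,19], reject
5. q=(13,38) nearest=1 d=31 new=(11,12) → blocked by [6,12]×[9,19], reject
6. q=(23,13) nearest=1 d=17 new=(11,12) → blocked by [6,12]×[9,19], reject
7. q=(7,31) nearest=1 d=24 new=(7,12) → blocked by [6,12]×[9,19], reject
8. q=(6,30) nearest=1 d=23 new=(6,12) → blocked by [6,12]×[9,19], reject
9. q=(23,8) nearest=1 d=17 new=(11,8) → add node 3 parent=1 cost=10
10. q=(15,20) nearest=3 d=12 new=(15,13) → blocked by [6,12]×[9,19], reject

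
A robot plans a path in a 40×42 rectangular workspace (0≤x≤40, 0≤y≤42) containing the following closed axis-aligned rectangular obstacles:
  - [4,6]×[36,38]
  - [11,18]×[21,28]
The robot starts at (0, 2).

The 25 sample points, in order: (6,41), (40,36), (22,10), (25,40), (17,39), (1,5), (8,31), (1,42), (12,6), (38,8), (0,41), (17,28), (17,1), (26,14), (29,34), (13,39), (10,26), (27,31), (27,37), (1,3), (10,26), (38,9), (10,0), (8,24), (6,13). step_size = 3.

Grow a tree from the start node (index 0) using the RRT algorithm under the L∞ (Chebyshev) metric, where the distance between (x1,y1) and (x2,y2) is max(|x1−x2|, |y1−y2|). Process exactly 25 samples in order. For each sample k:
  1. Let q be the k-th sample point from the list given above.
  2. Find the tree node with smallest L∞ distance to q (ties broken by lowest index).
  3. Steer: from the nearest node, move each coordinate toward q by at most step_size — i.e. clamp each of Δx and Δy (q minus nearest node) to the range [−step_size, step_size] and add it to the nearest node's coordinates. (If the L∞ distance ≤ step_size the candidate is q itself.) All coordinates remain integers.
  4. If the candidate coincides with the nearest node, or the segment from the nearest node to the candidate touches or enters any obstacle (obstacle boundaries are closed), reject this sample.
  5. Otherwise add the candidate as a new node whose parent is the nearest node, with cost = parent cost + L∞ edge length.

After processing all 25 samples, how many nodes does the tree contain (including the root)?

Node count: 22

1. q=(6,41) nearest=0 d=39 new=(3,5) → add node 1 parent=0 cost=3
2. q=(40,36) nearest=1 d=37 new=(6,8) → add node 2 parent=1 cost=6
3. q=(22,10) nearest=2 d=16 new=(9,10) → add node 3 parent=2 cost=9
4. q=(25,40) nearest=3 d=30 new=(12,13) → add node 4 parent=3 cost=12
5. q=(17,39) nearest=4 d=26 new=(15,16) → add node 5 parent=4 cost=15
6. q=(1,5) nearest=1 d=2 new=(1,5) → add node 6 parent=1 cost=5
7. q=(8,31) nearest=5 d=15 new=(12,19) → add node 7 parent=5 cost=18
8. q=(1,42) nearest=7 d=23 new=(9,22) → add node 8 parent=7 cost=21
9. q=(12,6) nearest=3 d=4 new=(12,7) → add node 9 parent=3 cost=12
10. q=(38,8) nearest=5 d=23 new=(18,13) → add node 10 parent=5 cost=18
11. q=(0,41) nearest=8 d=19 new=(6,25) → add node 11 parent=8 cost=24
12. q=(17,28) nearest=8 d=8 new=(12,25) → blocked by [11,18]×[21,28], reject
13. q=(17,1) nearest=9 d=6 new=(15,4) → add node 12 parent=9 cost=15
14. q=(26,14) nearest=10 d=8 new=(21,14) → add node 13 parent=10 cost=21
15. q=(29,34) nearest=7 d=17 new=(15,22) → blocked by [11,18]×[21,28], reject
16. q=(13,39) nearest=11 d=14 new=(9,28) → add node 14 parent=11 cost=27
17. q=(10,26) nearest=14 d=2 new=(10,26) → add node 15 parent=14 cost=29
18. q=(27,31) nearest=5 d=15 new=(18,19) → add node 16 parent=5 cost=18
19. q=(27,37) nearest=15 d=17 new=(13,29) → blocked by [11,18]×[21,28], reject
20. q=(1,3) nearest=0 d=1 new=(1,3) → add node 17 parent=0 cost=1
21. q=(10,26) nearest=15 d=0 → coincident, reject
22. q=(38,9) nearest=13 d=17 new=(24,11) → add node 18 parent=13 cost=24
23. q=(10,0) nearest=12 d=5 new=(12,1) → add node 19 parent=12 cost=18
24. q=(8,24) nearest=8 d=2 new=(8,24) → add node 20 parent=8 cost=23
25. q=(6,13) nearest=3 d=3 new=(6,13) → add node 21 parent=3 cost=12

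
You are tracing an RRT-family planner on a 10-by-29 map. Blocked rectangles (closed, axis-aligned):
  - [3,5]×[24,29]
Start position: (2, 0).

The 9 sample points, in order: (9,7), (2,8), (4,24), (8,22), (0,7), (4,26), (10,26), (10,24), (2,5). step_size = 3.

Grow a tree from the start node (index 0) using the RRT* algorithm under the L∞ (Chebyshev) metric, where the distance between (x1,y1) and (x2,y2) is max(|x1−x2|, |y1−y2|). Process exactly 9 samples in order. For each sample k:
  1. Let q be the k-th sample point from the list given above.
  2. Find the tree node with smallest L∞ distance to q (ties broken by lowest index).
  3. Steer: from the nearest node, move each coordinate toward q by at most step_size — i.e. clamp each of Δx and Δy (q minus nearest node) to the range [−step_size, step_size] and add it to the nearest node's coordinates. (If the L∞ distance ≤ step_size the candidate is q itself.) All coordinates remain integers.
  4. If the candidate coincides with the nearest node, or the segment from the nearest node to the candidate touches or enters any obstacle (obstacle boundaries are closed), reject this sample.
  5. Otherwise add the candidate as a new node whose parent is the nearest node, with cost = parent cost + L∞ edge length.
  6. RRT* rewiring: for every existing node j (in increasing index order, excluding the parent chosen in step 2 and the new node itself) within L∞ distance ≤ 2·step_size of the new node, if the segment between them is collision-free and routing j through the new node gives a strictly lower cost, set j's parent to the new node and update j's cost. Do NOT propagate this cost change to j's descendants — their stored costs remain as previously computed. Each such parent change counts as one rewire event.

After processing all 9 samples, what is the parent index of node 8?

1. q=(9,7) nearest=0 d=7 new=(5,3) → add node 1 parent=0 cost=3
2. q=(2,8) nearest=1 d=5 new=(2,6) → add node 2 parent=1 cost=6
3. q=(4,24) nearest=2 d=18 new=(4,9) → add node 3 parent=2 cost=9
4. q=(8,22) nearest=3 d=13 new=(7,12) → add node 4 parent=3 cost=12
5. q=(0,7) nearest=2 d=2 new=(0,7) → add node 5 parent=2 cost=8
6. q=(4,26) nearest=4 d=14 new=(4,15) → add node 6 parent=4 cost=15
7. q=(10,26) nearest=6 d=11 new=(7,18) → add node 7 parent=6 cost=18
8. q=(10,24) nearest=7 d=6 new=(10,21) → add node 8 parent=7 cost=21
9. q=(2,5) nearest=2 d=1 new=(2,5) → add node 9 parent=2 cost=7

Parent of node 8: 7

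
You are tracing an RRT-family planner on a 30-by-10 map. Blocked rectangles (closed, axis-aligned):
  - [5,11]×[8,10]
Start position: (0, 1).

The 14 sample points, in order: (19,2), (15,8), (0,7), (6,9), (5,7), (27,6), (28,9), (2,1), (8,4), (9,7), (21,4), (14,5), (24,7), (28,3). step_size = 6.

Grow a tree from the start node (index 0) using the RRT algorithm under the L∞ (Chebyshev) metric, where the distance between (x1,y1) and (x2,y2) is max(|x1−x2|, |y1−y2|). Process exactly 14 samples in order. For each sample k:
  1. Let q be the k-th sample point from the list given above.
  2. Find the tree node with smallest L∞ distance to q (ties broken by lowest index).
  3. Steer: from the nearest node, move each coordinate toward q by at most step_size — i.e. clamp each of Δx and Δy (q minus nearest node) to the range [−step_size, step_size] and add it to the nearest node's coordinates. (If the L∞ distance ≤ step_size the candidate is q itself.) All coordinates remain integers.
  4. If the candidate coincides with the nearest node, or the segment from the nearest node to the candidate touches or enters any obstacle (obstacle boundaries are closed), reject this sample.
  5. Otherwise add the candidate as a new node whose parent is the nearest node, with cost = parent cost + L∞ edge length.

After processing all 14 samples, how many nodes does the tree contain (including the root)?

Node count: 14

1. q=(19,2) nearest=0 d=19 new=(6,2) → add node 1 parent=0 cost=6
2. q=(15,8) nearest=1 d=9 new=(12,8) → add node 2 parent=1 cost=12
3. q=(0,7) nearest=0 d=6 new=(0,7) → add node 3 parent=0 cost=6
4. q=(6,9) nearest=2 d=6 new=(6,9) → blocked by [5,11]×[8,10], reject
5. q=(5,7) nearest=1 d=5 new=(5,7) → add node 4 parent=1 cost=11
6. q=(27,6) nearest=2 d=15 new=(18,6) → add node 5 parent=2 cost=18
7. q=(28,9) nearest=5 d=10 new=(24,9) → add node 6 parent=5 cost=24
8. q=(2,1) nearest=0 d=2 new=(2,1) → add node 7 parent=0 cost=2
9. q=(8,4) nearest=1 d=2 new=(8,4) → add node 8 parent=1 cost=8
10. q=(9,7) nearest=2 d=3 new=(9,7) → add node 9 parent=2 cost=15
11. q=(21,4) nearest=5 d=3 new=(21,4) → add node 10 parent=5 cost=21
12. q=(14,5) nearest=2 d=3 new=(14,5) → add node 11 parent=2 cost=15
13. q=(24,7) nearest=6 d=2 new=(24,7) → add node 12 parent=6 cost=26
14. q=(28,3) nearest=12 d=4 new=(28,3) → add node 13 parent=12 cost=30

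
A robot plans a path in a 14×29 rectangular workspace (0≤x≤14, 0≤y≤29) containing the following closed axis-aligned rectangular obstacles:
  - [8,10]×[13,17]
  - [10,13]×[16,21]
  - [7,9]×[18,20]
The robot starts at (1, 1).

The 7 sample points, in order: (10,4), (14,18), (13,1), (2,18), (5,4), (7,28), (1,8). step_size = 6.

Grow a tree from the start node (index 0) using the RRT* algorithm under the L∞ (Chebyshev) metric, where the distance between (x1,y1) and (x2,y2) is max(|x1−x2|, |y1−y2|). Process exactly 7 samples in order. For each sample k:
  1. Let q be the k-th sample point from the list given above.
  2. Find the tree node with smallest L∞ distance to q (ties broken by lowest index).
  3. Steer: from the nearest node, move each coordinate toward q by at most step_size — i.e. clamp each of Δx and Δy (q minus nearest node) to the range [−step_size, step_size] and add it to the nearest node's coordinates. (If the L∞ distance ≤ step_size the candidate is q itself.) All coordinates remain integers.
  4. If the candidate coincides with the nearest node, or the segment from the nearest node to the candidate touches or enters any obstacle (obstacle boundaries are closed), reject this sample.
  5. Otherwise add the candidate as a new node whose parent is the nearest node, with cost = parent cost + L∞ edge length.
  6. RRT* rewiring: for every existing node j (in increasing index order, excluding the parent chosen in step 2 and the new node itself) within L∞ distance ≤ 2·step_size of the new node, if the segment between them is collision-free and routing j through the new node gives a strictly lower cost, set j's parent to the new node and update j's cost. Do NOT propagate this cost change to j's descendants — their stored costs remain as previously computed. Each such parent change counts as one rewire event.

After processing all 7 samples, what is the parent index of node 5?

Parent of node 5: 4

1. q=(10,4) nearest=0 d=9 new=(7,4) → add node 1 parent=0 cost=6
2. q=(14,18) nearest=1 d=14 new=(13,10) → add node 2 parent=1 cost=12
3. q=(13,1) nearest=1 d=6 new=(13,1) → add node 3 parent=1 cost=12
4. q=(2,18) nearest=2 d=11 new=(7,16) → blocked by [8,10]×[13,17], reject
5. q=(5,4) nearest=1 d=2 new=(5,4) → add node 4 parent=1 cost=8
6. q=(7,28) nearest=2 d=18 new=(7,16) → blocked by [8,10]×[13,17], reject
7. q=(1,8) nearest=4 d=4 new=(1,8) → add node 5 parent=4 cost=12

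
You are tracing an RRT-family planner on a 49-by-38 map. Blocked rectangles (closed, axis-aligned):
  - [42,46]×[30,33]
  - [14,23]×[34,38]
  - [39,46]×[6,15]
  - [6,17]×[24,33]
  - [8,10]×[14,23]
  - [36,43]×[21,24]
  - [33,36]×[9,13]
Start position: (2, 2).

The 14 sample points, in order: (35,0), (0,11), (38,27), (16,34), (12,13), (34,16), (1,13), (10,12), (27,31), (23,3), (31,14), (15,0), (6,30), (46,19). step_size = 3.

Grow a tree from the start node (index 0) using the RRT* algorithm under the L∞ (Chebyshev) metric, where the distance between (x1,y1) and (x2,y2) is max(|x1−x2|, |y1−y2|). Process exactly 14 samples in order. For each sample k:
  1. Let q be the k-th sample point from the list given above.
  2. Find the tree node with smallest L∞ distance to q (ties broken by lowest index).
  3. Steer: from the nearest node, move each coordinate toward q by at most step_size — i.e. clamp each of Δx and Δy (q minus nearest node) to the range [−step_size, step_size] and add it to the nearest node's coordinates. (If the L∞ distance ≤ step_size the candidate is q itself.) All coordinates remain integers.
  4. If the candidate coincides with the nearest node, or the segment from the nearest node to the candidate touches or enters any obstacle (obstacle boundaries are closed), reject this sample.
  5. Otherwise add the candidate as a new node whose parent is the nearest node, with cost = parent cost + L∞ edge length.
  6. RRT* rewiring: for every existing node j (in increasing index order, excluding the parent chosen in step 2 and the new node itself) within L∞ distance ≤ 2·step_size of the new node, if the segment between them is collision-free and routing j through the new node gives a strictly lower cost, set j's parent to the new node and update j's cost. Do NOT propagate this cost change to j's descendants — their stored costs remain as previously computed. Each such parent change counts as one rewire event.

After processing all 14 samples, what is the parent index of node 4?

Parent of node 4: 2

1. q=(35,0) nearest=0 d=33 new=(5,0) → add node 1 parent=0 cost=3
2. q=(0,11) nearest=0 d=9 new=(0,5) → add node 2 parent=0 cost=3
3. q=(38,27) nearest=1 d=33 new=(8,3) → add node 3 parent=1 cost=6
4. q=(16,34) nearest=2 d=29 new=(3,8) → add node 4 parent=2 cost=6
5. q=(12,13) nearest=4 d=9 new=(6,11) → add node 5 parent=4 cost=9
6. q=(34,16) nearest=3 d=26 new=(11,6) → add node 6 parent=3 cost=9
7. q=(1,13) nearest=4 d=5 new=(1,11) → add node 7 parent=4 cost=9
8. q=(10,12) nearest=5 d=4 new=(9,12) → add node 8 parent=5 cost=12
9. q=(27,31) nearest=8 d=19 new=(12,15) → add node 9 parent=8 cost=15
10. q=(23,3) nearest=6 d=12 new=(14,3) → add node 10 parent=6 cost=12
11. q=(31,14) nearest=10 d=17 new=(17,6) → add node 11 parent=10 cost=15
12. q=(15,0) nearest=10 d=3 new=(15,0) → add node 12 parent=10 cost=15
13. q=(6,30) nearest=9 d=15 new=(9,18) → blocked by [8,10]×[14,23], reject
14. q=(46,19) nearest=11 d=29 new=(20,9) → add node 13 parent=11 cost=18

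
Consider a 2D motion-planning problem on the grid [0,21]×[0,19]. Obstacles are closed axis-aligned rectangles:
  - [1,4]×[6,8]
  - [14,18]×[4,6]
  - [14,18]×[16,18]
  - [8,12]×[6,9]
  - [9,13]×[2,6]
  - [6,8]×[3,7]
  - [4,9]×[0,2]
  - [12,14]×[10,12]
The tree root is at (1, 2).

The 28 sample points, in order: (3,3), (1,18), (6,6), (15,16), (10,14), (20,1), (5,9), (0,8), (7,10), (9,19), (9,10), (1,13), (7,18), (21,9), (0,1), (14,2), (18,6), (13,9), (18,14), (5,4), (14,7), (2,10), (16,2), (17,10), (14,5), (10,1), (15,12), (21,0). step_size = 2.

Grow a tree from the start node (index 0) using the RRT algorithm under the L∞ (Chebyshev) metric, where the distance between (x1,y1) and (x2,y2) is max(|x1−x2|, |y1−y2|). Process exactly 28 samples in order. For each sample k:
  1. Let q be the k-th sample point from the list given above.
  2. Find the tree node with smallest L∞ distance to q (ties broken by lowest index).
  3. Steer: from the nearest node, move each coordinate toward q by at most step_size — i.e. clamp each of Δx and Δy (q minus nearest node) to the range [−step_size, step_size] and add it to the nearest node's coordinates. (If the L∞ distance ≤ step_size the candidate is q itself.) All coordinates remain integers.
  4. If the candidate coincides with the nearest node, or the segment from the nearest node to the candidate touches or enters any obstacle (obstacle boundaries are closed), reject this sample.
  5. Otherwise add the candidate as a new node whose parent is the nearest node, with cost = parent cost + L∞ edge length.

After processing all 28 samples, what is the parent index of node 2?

Parent of node 2: 1

1. q=(3,3) nearest=0 d=2 new=(3,3) → add node 1 parent=0 cost=2
2. q=(1,18) nearest=1 d=15 new=(1,5) → add node 2 parent=1 cost=4
3. q=(6,6) nearest=1 d=3 new=(5,5) → add node 3 parent=1 cost=4
4. q=(15,16) nearest=3 d=11 new=(7,7) → blocked by [6,8]×[3,7], reject
5. q=(10,14) nearest=2 d=9 new=(3,7) → blocked by [1,4]×[6,8], reject
6. q=(20,1) nearest=3 d=15 new=(7,3) → blocked by [6,8]×[3,7], reject
7. q=(5,9) nearest=2 d=4 new=(3,7) → blocked by [1,4]×[6,8], reject
8. q=(0,8) nearest=2 d=3 new=(0,7) → add node 4 parent=2 cost=6
9. q=(7,10) nearest=3 d=5 new=(7,7) → blocked by [6,8]×[3,7], reject
10. q=(9,19) nearest=4 d=12 new=(2,9) → blocked by [1,4]×[6,8], reject
11. q=(9,10) nearest=3 d=5 new=(7,7) → blocked by [6,8]×[3,7], reject
12. q=(1,13) nearest=4 d=6 new=(1,9) → add node 5 parent=4 cost=8
13. q=(7,18) nearest=5 d=9 new=(3,11) → add node 6 parent=5 cost=10
14. q=(21,9) nearest=3 d=16 new=(7,7) → blocked by [6,8]×[3,7], reject
15. q=(0,1) nearest=0 d=1 new=(0,1) → add node 7 parent=0 cost=1
16. q=(14,2) nearest=3 d=9 new=(7,3) → blocked by [6,8]×[3,7], reject
17. q=(18,6) nearest=3 d=13 new=(7,6) → blocked by [6,8]×[3,7], reject
18. q=(13,9) nearest=3 d=8 new=(7,7) → blocked by [6,8]×[3,7], reject
19. q=(18,14) nearest=3 d=13 new=(7,7) → blocked by [6,8]×[3,7], reject
20. q=(5,4) nearest=3 d=1 new=(5,4) → add node 8 parent=3 cost=5
21. q=(14,7) nearest=3 d=9 new=(7,7) → blocked by [6,8]×[3,7], reject
22. q=(2,10) nearest=5 d=1 new=(2,10) → add node 9 parent=5 cost=9
23. q=(16,2) nearest=3 d=11 new=(7,3) → blocked by [6,8]×[3,7], reject
24. q=(17,10) nearest=3 d=12 new=(7,7) → blocked by [6,8]×[3,7], reject
25. q=(14,5) nearest=3 d=9 new=(7,5) → blocked by [6,8]×[3,7], reject
26. q=(10,1) nearest=3 d=5 new=(7,3) → blocked by [6,8]×[3,7], reject
27. q=(15,12) nearest=3 d=10 new=(7,7) → blocked by [6,8]×[3,7], reject
28. q=(21,0) nearest=3 d=16 new=(7,3) → blocked by [6,8]×[3,7], reject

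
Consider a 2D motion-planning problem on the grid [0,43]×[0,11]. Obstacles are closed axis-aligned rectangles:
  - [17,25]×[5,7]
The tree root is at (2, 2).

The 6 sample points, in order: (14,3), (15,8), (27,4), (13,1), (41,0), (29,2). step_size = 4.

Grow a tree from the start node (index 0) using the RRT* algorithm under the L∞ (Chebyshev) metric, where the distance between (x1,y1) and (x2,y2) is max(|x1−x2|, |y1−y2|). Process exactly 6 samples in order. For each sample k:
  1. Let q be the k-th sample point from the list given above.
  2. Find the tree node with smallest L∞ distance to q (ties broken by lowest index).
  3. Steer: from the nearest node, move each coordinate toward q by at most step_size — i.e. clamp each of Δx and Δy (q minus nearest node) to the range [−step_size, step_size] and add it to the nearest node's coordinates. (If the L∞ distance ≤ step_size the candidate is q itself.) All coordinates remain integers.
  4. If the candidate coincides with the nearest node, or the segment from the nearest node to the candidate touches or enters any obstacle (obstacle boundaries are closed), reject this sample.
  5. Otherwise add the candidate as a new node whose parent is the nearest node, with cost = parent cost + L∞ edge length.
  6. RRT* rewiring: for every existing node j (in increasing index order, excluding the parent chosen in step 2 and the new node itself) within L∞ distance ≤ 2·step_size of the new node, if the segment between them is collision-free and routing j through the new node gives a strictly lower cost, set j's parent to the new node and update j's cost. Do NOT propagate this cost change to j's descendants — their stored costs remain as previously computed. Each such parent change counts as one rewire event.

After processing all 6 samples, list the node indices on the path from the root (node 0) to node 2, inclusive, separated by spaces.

Path: 0 1 2

1. q=(14,3) nearest=0 d=12 new=(6,3) → add node 1 parent=0 cost=4
2. q=(15,8) nearest=1 d=9 new=(10,7) → add node 2 parent=1 cost=8
3. q=(27,4) nearest=2 d=17 new=(14,4) → add node 3 parent=2 cost=12
4. q=(13,1) nearest=3 d=3 new=(13,1) → add node 4 parent=3 cost=15
5. q=(41,0) nearest=3 d=27 new=(18,0) → add node 5 parent=3 cost=16
6. q=(29,2) nearest=5 d=11 new=(22,2) → add node 6 parent=5 cost=20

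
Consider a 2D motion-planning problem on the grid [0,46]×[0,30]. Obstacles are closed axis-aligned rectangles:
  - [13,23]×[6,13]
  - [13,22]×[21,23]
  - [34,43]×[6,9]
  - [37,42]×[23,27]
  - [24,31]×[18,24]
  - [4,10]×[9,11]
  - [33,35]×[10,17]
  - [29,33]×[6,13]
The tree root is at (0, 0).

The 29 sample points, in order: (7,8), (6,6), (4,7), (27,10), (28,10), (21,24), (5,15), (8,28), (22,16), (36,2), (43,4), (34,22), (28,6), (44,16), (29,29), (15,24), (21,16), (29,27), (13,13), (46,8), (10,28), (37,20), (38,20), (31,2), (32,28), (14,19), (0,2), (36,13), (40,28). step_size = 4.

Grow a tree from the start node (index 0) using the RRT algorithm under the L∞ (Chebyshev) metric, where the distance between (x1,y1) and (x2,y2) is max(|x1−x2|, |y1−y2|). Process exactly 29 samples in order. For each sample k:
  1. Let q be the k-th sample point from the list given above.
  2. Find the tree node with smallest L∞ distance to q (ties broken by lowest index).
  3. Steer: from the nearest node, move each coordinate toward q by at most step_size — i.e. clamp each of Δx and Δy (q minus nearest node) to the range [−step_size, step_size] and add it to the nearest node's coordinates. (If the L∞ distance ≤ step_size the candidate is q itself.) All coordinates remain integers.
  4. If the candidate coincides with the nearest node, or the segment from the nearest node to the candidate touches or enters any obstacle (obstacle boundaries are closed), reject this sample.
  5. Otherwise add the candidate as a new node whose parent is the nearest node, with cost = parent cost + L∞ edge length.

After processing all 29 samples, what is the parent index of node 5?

1. q=(7,8) nearest=0 d=8 new=(4,4) → add node 1 parent=0 cost=4
2. q=(6,6) nearest=1 d=2 new=(6,6) → add node 2 parent=1 cost=6
3. q=(4,7) nearest=2 d=2 new=(4,7) → add node 3 parent=2 cost=8
4. q=(27,10) nearest=2 d=21 new=(10,10) → blocked by [4,10]×[9,11], reject
5. q=(28,10) nearest=2 d=22 new=(10,10) → blocked by [4,10]×[9,11], reject
6. q=(21,24) nearest=3 d=17 new=(8,11) → blocked by [4,10]×[9,11], reject
7. q=(5,15) nearest=3 d=8 new=(5,11) → blocked by [4,10]×[9,11], reject
8. q=(8,28) nearest=3 d=21 new=(8,11) → blocked by [4,10]×[9,11], reject
9. q=(22,16) nearest=2 d=16 new=(10,10) → blocked by [4,10]×[9,11], reject
10. q=(36,2) nearest=2 d=30 new=(10,2) → add node 4 parent=2 cost=10
11. q=(43,4) nearest=4 d=33 new=(14,4) → add node 5 parent=4 cost=14
12. q=(34,22) nearest=5 d=20 new=(18,8) → blocked by [13,23]×[6,13], reject
13. q=(28,6) nearest=5 d=14 new=(18,6) → blocked by [13,23]×[6,13], reject
14. q=(44,16) nearest=5 d=30 new=(18,8) → blocked by [13,23]×[6,13], reject
15. q=(29,29) nearest=2 d=23 new=(10,10) → blocked by [4,10]×[9,11], reject
16. q=(15,24) nearest=3 d=17 new=(8,11) → blocked by [4,10]×[9,11], reject
17. q=(21,16) nearest=5 d=12 new=(18,8) → blocked by [13,23]×[6,13], reject
18. q=(29,27) nearest=2 d=23 new=(10,10) → blocked by [4,10]×[9,11], reject
19. q=(13,13) nearest=2 d=7 new=(10,10) → blocked by [4,10]×[9,11], reject
20. q=(46,8) nearest=5 d=32 new=(18,8) → blocked by [13,23]×[6,13], reject
21. q=(10,28) nearest=3 d=21 new=(8,11) → blocked by [4,10]×[9,11], reject
22. q=(37,20) nearest=5 d=23 new=(18,8) → blocked by [13,23]×[6,13], reject
23. q=(38,20) nearest=5 d=24 new=(18,8) → blocked by [13,23]×[6,13], reject
24. q=(31,2) nearest=5 d=17 new=(18,2) → add node 6 parent=5 cost=18
25. q=(32,28) nearest=5 d=24 new=(18,8) → blocked by [13,23]×[6,13], reject
26. q=(14,19) nearest=3 d=12 new=(8,11) → blocked by [4,10]×[9,11], reject
27. q=(0,2) nearest=0 d=2 new=(0,2) → add node 7 parent=0 cost=2
28. q=(36,13) nearest=6 d=18 new=(22,6) → blocked by [13,23]×[6,13], reject
29. q=(40,28) nearest=5 d=26 new=(18,8) → blocked by [13,23]×[6,13], reject

Parent of node 5: 4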